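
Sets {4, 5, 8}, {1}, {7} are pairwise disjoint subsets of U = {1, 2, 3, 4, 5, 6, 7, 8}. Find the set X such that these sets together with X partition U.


U = {1, 2, 3, 4, 5, 6, 7, 8}
Shown blocks: {4, 5, 8}, {1}, {7}
A partition's blocks are pairwise disjoint and cover U, so the missing block = U \ (union of shown blocks).
Union of shown blocks: {1, 4, 5, 7, 8}
Missing block = U \ (union) = {2, 3, 6}

{2, 3, 6}


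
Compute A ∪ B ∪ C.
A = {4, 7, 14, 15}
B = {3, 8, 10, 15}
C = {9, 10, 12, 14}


Set A = {4, 7, 14, 15}
Set B = {3, 8, 10, 15}
Set C = {9, 10, 12, 14}
First, A ∪ B = {3, 4, 7, 8, 10, 14, 15}
Then, (A ∪ B) ∪ C = {3, 4, 7, 8, 9, 10, 12, 14, 15}

{3, 4, 7, 8, 9, 10, 12, 14, 15}


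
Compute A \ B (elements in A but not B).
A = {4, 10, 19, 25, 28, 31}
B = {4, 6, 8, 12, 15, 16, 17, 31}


Set A = {4, 10, 19, 25, 28, 31}
Set B = {4, 6, 8, 12, 15, 16, 17, 31}
A \ B includes elements in A that are not in B.
Check each element of A:
4 (in B, remove), 10 (not in B, keep), 19 (not in B, keep), 25 (not in B, keep), 28 (not in B, keep), 31 (in B, remove)
A \ B = {10, 19, 25, 28}

{10, 19, 25, 28}


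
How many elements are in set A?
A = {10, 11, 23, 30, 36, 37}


Set A = {10, 11, 23, 30, 36, 37}
Listing elements: 10, 11, 23, 30, 36, 37
Counting: 6 elements
|A| = 6

6


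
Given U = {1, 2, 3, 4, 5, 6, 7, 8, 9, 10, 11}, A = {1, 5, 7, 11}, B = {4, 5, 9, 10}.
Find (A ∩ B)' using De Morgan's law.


U = {1, 2, 3, 4, 5, 6, 7, 8, 9, 10, 11}
A = {1, 5, 7, 11}, B = {4, 5, 9, 10}
A ∩ B = {5}
(A ∩ B)' = U \ (A ∩ B) = {1, 2, 3, 4, 6, 7, 8, 9, 10, 11}
Verification via A' ∪ B': A' = {2, 3, 4, 6, 8, 9, 10}, B' = {1, 2, 3, 6, 7, 8, 11}
A' ∪ B' = {1, 2, 3, 4, 6, 7, 8, 9, 10, 11} ✓

{1, 2, 3, 4, 6, 7, 8, 9, 10, 11}


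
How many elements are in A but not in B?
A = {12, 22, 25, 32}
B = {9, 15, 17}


Set A = {12, 22, 25, 32}
Set B = {9, 15, 17}
A \ B = {12, 22, 25, 32}
|A \ B| = 4

4


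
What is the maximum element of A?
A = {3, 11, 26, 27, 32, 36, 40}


Set A = {3, 11, 26, 27, 32, 36, 40}
Elements in ascending order: 3, 11, 26, 27, 32, 36, 40
The largest element is 40.

40


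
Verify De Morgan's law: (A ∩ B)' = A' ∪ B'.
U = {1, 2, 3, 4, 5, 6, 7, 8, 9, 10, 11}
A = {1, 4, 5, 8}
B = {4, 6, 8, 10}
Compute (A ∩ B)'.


U = {1, 2, 3, 4, 5, 6, 7, 8, 9, 10, 11}
A = {1, 4, 5, 8}, B = {4, 6, 8, 10}
A ∩ B = {4, 8}
(A ∩ B)' = U \ (A ∩ B) = {1, 2, 3, 5, 6, 7, 9, 10, 11}
Verification via A' ∪ B': A' = {2, 3, 6, 7, 9, 10, 11}, B' = {1, 2, 3, 5, 7, 9, 11}
A' ∪ B' = {1, 2, 3, 5, 6, 7, 9, 10, 11} ✓

{1, 2, 3, 5, 6, 7, 9, 10, 11}


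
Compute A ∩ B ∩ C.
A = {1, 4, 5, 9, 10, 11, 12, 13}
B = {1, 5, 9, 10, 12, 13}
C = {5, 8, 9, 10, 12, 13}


Set A = {1, 4, 5, 9, 10, 11, 12, 13}
Set B = {1, 5, 9, 10, 12, 13}
Set C = {5, 8, 9, 10, 12, 13}
First, A ∩ B = {1, 5, 9, 10, 12, 13}
Then, (A ∩ B) ∩ C = {5, 9, 10, 12, 13}

{5, 9, 10, 12, 13}


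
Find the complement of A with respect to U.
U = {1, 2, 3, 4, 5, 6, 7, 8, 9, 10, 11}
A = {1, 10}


Universal set U = {1, 2, 3, 4, 5, 6, 7, 8, 9, 10, 11}
Set A = {1, 10}
A' = U \ A = elements in U but not in A
Checking each element of U:
1 (in A, exclude), 2 (not in A, include), 3 (not in A, include), 4 (not in A, include), 5 (not in A, include), 6 (not in A, include), 7 (not in A, include), 8 (not in A, include), 9 (not in A, include), 10 (in A, exclude), 11 (not in A, include)
A' = {2, 3, 4, 5, 6, 7, 8, 9, 11}

{2, 3, 4, 5, 6, 7, 8, 9, 11}


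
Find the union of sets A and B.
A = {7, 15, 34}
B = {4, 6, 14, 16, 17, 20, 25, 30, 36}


Set A = {7, 15, 34}
Set B = {4, 6, 14, 16, 17, 20, 25, 30, 36}
A ∪ B includes all elements in either set.
Elements from A: {7, 15, 34}
Elements from B not already included: {4, 6, 14, 16, 17, 20, 25, 30, 36}
A ∪ B = {4, 6, 7, 14, 15, 16, 17, 20, 25, 30, 34, 36}

{4, 6, 7, 14, 15, 16, 17, 20, 25, 30, 34, 36}


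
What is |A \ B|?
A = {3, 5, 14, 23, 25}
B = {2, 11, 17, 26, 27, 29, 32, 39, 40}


Set A = {3, 5, 14, 23, 25}
Set B = {2, 11, 17, 26, 27, 29, 32, 39, 40}
A \ B = {3, 5, 14, 23, 25}
|A \ B| = 5

5


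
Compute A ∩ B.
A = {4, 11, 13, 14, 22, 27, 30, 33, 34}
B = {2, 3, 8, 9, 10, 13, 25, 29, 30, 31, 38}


Set A = {4, 11, 13, 14, 22, 27, 30, 33, 34}
Set B = {2, 3, 8, 9, 10, 13, 25, 29, 30, 31, 38}
A ∩ B includes only elements in both sets.
Check each element of A against B:
4 ✗, 11 ✗, 13 ✓, 14 ✗, 22 ✗, 27 ✗, 30 ✓, 33 ✗, 34 ✗
A ∩ B = {13, 30}

{13, 30}


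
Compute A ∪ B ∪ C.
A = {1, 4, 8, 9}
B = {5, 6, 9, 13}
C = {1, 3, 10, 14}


Set A = {1, 4, 8, 9}
Set B = {5, 6, 9, 13}
Set C = {1, 3, 10, 14}
First, A ∪ B = {1, 4, 5, 6, 8, 9, 13}
Then, (A ∪ B) ∪ C = {1, 3, 4, 5, 6, 8, 9, 10, 13, 14}

{1, 3, 4, 5, 6, 8, 9, 10, 13, 14}


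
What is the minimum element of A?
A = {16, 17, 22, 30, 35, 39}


Set A = {16, 17, 22, 30, 35, 39}
Elements in ascending order: 16, 17, 22, 30, 35, 39
The smallest element is 16.

16


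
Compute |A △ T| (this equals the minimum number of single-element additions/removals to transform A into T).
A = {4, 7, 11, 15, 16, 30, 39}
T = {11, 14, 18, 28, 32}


Set A = {4, 7, 11, 15, 16, 30, 39}
Set T = {11, 14, 18, 28, 32}
Elements to remove from A (in A, not in T): {4, 7, 15, 16, 30, 39} → 6 removals
Elements to add to A (in T, not in A): {14, 18, 28, 32} → 4 additions
Total edits = 6 + 4 = 10

10


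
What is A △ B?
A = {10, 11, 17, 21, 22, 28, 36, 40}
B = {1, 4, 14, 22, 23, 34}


Set A = {10, 11, 17, 21, 22, 28, 36, 40}
Set B = {1, 4, 14, 22, 23, 34}
A △ B = (A \ B) ∪ (B \ A)
Elements in A but not B: {10, 11, 17, 21, 28, 36, 40}
Elements in B but not A: {1, 4, 14, 23, 34}
A △ B = {1, 4, 10, 11, 14, 17, 21, 23, 28, 34, 36, 40}

{1, 4, 10, 11, 14, 17, 21, 23, 28, 34, 36, 40}


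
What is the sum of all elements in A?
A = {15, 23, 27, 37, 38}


Set A = {15, 23, 27, 37, 38}
Sum = 15 + 23 + 27 + 37 + 38 = 140

140


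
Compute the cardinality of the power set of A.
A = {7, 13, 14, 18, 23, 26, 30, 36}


Set A = {7, 13, 14, 18, 23, 26, 30, 36}
|A| = 8
The power set P(A) contains all subsets of A.
|P(A)| = 2^|A| = 2^8 = 256

256


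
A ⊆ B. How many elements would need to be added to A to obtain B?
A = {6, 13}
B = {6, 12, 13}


Set A = {6, 13}, |A| = 2
Set B = {6, 12, 13}, |B| = 3
Since A ⊆ B: B \ A = {12}
|B| - |A| = 3 - 2 = 1

1


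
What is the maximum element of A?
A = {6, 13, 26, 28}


Set A = {6, 13, 26, 28}
Elements in ascending order: 6, 13, 26, 28
The largest element is 28.

28


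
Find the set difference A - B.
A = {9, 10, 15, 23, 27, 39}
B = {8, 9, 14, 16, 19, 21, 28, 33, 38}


Set A = {9, 10, 15, 23, 27, 39}
Set B = {8, 9, 14, 16, 19, 21, 28, 33, 38}
A \ B includes elements in A that are not in B.
Check each element of A:
9 (in B, remove), 10 (not in B, keep), 15 (not in B, keep), 23 (not in B, keep), 27 (not in B, keep), 39 (not in B, keep)
A \ B = {10, 15, 23, 27, 39}

{10, 15, 23, 27, 39}


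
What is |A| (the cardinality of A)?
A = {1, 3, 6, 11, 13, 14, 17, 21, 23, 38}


Set A = {1, 3, 6, 11, 13, 14, 17, 21, 23, 38}
Listing elements: 1, 3, 6, 11, 13, 14, 17, 21, 23, 38
Counting: 10 elements
|A| = 10

10


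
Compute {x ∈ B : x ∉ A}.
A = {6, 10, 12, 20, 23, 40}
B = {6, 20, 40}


Set A = {6, 10, 12, 20, 23, 40}
Set B = {6, 20, 40}
Check each element of B against A:
6 ∈ A, 20 ∈ A, 40 ∈ A
Elements of B not in A: {}

{}


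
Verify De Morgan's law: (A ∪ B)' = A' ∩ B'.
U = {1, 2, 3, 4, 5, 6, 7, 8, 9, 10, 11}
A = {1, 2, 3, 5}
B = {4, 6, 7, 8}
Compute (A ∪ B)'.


U = {1, 2, 3, 4, 5, 6, 7, 8, 9, 10, 11}
A = {1, 2, 3, 5}, B = {4, 6, 7, 8}
A ∪ B = {1, 2, 3, 4, 5, 6, 7, 8}
(A ∪ B)' = U \ (A ∪ B) = {9, 10, 11}
Verification via A' ∩ B': A' = {4, 6, 7, 8, 9, 10, 11}, B' = {1, 2, 3, 5, 9, 10, 11}
A' ∩ B' = {9, 10, 11} ✓

{9, 10, 11}


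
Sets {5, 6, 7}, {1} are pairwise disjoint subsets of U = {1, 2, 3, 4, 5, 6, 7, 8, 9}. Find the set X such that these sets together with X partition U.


U = {1, 2, 3, 4, 5, 6, 7, 8, 9}
Shown blocks: {5, 6, 7}, {1}
A partition's blocks are pairwise disjoint and cover U, so the missing block = U \ (union of shown blocks).
Union of shown blocks: {1, 5, 6, 7}
Missing block = U \ (union) = {2, 3, 4, 8, 9}

{2, 3, 4, 8, 9}


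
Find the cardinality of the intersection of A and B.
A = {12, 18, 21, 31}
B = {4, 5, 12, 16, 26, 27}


Set A = {12, 18, 21, 31}
Set B = {4, 5, 12, 16, 26, 27}
A ∩ B = {12}
|A ∩ B| = 1

1


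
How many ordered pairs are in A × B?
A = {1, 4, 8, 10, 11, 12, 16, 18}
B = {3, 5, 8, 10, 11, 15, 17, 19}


Set A = {1, 4, 8, 10, 11, 12, 16, 18} has 8 elements.
Set B = {3, 5, 8, 10, 11, 15, 17, 19} has 8 elements.
|A × B| = |A| × |B| = 8 × 8 = 64

64


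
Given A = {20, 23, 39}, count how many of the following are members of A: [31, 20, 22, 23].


Set A = {20, 23, 39}
Candidates: [31, 20, 22, 23]
Check each candidate:
31 ∉ A, 20 ∈ A, 22 ∉ A, 23 ∈ A
Count of candidates in A: 2

2


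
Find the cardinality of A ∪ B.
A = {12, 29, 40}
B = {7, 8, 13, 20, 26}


Set A = {12, 29, 40}, |A| = 3
Set B = {7, 8, 13, 20, 26}, |B| = 5
A ∩ B = {}, |A ∩ B| = 0
|A ∪ B| = |A| + |B| - |A ∩ B| = 3 + 5 - 0 = 8

8


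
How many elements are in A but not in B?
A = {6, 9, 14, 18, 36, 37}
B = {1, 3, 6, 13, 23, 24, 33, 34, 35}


Set A = {6, 9, 14, 18, 36, 37}
Set B = {1, 3, 6, 13, 23, 24, 33, 34, 35}
A \ B = {9, 14, 18, 36, 37}
|A \ B| = 5

5


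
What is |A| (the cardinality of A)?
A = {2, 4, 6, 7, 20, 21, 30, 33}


Set A = {2, 4, 6, 7, 20, 21, 30, 33}
Listing elements: 2, 4, 6, 7, 20, 21, 30, 33
Counting: 8 elements
|A| = 8

8


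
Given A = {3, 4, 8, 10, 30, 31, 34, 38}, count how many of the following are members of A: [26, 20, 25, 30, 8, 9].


Set A = {3, 4, 8, 10, 30, 31, 34, 38}
Candidates: [26, 20, 25, 30, 8, 9]
Check each candidate:
26 ∉ A, 20 ∉ A, 25 ∉ A, 30 ∈ A, 8 ∈ A, 9 ∉ A
Count of candidates in A: 2

2


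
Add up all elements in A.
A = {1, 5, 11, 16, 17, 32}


Set A = {1, 5, 11, 16, 17, 32}
Sum = 1 + 5 + 11 + 16 + 17 + 32 = 82

82


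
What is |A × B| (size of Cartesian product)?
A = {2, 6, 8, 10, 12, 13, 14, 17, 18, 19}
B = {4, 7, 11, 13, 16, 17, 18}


Set A = {2, 6, 8, 10, 12, 13, 14, 17, 18, 19} has 10 elements.
Set B = {4, 7, 11, 13, 16, 17, 18} has 7 elements.
|A × B| = |A| × |B| = 10 × 7 = 70

70


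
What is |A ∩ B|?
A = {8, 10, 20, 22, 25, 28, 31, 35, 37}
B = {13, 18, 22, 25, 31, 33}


Set A = {8, 10, 20, 22, 25, 28, 31, 35, 37}
Set B = {13, 18, 22, 25, 31, 33}
A ∩ B = {22, 25, 31}
|A ∩ B| = 3

3


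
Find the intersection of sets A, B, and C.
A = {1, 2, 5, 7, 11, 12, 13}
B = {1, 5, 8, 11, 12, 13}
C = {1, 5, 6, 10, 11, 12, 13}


Set A = {1, 2, 5, 7, 11, 12, 13}
Set B = {1, 5, 8, 11, 12, 13}
Set C = {1, 5, 6, 10, 11, 12, 13}
First, A ∩ B = {1, 5, 11, 12, 13}
Then, (A ∩ B) ∩ C = {1, 5, 11, 12, 13}

{1, 5, 11, 12, 13}


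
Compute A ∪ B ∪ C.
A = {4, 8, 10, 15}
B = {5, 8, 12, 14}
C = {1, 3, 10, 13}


Set A = {4, 8, 10, 15}
Set B = {5, 8, 12, 14}
Set C = {1, 3, 10, 13}
First, A ∪ B = {4, 5, 8, 10, 12, 14, 15}
Then, (A ∪ B) ∪ C = {1, 3, 4, 5, 8, 10, 12, 13, 14, 15}

{1, 3, 4, 5, 8, 10, 12, 13, 14, 15}


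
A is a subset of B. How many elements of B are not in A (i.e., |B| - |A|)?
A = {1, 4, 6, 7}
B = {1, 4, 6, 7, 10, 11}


Set A = {1, 4, 6, 7}, |A| = 4
Set B = {1, 4, 6, 7, 10, 11}, |B| = 6
Since A ⊆ B: B \ A = {10, 11}
|B| - |A| = 6 - 4 = 2

2


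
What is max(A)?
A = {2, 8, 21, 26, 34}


Set A = {2, 8, 21, 26, 34}
Elements in ascending order: 2, 8, 21, 26, 34
The largest element is 34.

34


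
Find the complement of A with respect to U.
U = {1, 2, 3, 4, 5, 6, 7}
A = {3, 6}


Universal set U = {1, 2, 3, 4, 5, 6, 7}
Set A = {3, 6}
A' = U \ A = elements in U but not in A
Checking each element of U:
1 (not in A, include), 2 (not in A, include), 3 (in A, exclude), 4 (not in A, include), 5 (not in A, include), 6 (in A, exclude), 7 (not in A, include)
A' = {1, 2, 4, 5, 7}

{1, 2, 4, 5, 7}


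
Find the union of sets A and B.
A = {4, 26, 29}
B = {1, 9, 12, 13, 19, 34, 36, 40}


Set A = {4, 26, 29}
Set B = {1, 9, 12, 13, 19, 34, 36, 40}
A ∪ B includes all elements in either set.
Elements from A: {4, 26, 29}
Elements from B not already included: {1, 9, 12, 13, 19, 34, 36, 40}
A ∪ B = {1, 4, 9, 12, 13, 19, 26, 29, 34, 36, 40}

{1, 4, 9, 12, 13, 19, 26, 29, 34, 36, 40}


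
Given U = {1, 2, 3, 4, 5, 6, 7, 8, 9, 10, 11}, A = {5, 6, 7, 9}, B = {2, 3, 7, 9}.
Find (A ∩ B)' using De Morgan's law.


U = {1, 2, 3, 4, 5, 6, 7, 8, 9, 10, 11}
A = {5, 6, 7, 9}, B = {2, 3, 7, 9}
A ∩ B = {7, 9}
(A ∩ B)' = U \ (A ∩ B) = {1, 2, 3, 4, 5, 6, 8, 10, 11}
Verification via A' ∪ B': A' = {1, 2, 3, 4, 8, 10, 11}, B' = {1, 4, 5, 6, 8, 10, 11}
A' ∪ B' = {1, 2, 3, 4, 5, 6, 8, 10, 11} ✓

{1, 2, 3, 4, 5, 6, 8, 10, 11}


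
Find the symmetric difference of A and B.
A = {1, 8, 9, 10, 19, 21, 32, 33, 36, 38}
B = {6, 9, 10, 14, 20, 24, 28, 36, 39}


Set A = {1, 8, 9, 10, 19, 21, 32, 33, 36, 38}
Set B = {6, 9, 10, 14, 20, 24, 28, 36, 39}
A △ B = (A \ B) ∪ (B \ A)
Elements in A but not B: {1, 8, 19, 21, 32, 33, 38}
Elements in B but not A: {6, 14, 20, 24, 28, 39}
A △ B = {1, 6, 8, 14, 19, 20, 21, 24, 28, 32, 33, 38, 39}

{1, 6, 8, 14, 19, 20, 21, 24, 28, 32, 33, 38, 39}


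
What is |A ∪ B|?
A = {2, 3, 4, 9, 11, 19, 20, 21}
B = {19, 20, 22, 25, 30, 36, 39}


Set A = {2, 3, 4, 9, 11, 19, 20, 21}, |A| = 8
Set B = {19, 20, 22, 25, 30, 36, 39}, |B| = 7
A ∩ B = {19, 20}, |A ∩ B| = 2
|A ∪ B| = |A| + |B| - |A ∩ B| = 8 + 7 - 2 = 13

13


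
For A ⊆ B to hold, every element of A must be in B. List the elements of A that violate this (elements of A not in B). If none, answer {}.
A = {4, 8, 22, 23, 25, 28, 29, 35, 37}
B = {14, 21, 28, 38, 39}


Set A = {4, 8, 22, 23, 25, 28, 29, 35, 37}
Set B = {14, 21, 28, 38, 39}
Check each element of A against B:
4 ∉ B (include), 8 ∉ B (include), 22 ∉ B (include), 23 ∉ B (include), 25 ∉ B (include), 28 ∈ B, 29 ∉ B (include), 35 ∉ B (include), 37 ∉ B (include)
Elements of A not in B: {4, 8, 22, 23, 25, 29, 35, 37}

{4, 8, 22, 23, 25, 29, 35, 37}


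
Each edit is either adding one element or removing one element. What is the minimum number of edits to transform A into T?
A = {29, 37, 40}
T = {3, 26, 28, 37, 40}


Set A = {29, 37, 40}
Set T = {3, 26, 28, 37, 40}
Elements to remove from A (in A, not in T): {29} → 1 removals
Elements to add to A (in T, not in A): {3, 26, 28} → 3 additions
Total edits = 1 + 3 = 4

4


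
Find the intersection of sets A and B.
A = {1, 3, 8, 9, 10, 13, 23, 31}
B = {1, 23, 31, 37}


Set A = {1, 3, 8, 9, 10, 13, 23, 31}
Set B = {1, 23, 31, 37}
A ∩ B includes only elements in both sets.
Check each element of A against B:
1 ✓, 3 ✗, 8 ✗, 9 ✗, 10 ✗, 13 ✗, 23 ✓, 31 ✓
A ∩ B = {1, 23, 31}

{1, 23, 31}


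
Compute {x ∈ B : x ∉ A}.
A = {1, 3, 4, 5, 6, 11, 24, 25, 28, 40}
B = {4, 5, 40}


Set A = {1, 3, 4, 5, 6, 11, 24, 25, 28, 40}
Set B = {4, 5, 40}
Check each element of B against A:
4 ∈ A, 5 ∈ A, 40 ∈ A
Elements of B not in A: {}

{}


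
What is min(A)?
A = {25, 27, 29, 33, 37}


Set A = {25, 27, 29, 33, 37}
Elements in ascending order: 25, 27, 29, 33, 37
The smallest element is 25.

25


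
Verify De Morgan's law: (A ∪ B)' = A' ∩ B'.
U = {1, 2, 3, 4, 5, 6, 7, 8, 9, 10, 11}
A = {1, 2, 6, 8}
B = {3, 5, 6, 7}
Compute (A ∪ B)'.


U = {1, 2, 3, 4, 5, 6, 7, 8, 9, 10, 11}
A = {1, 2, 6, 8}, B = {3, 5, 6, 7}
A ∪ B = {1, 2, 3, 5, 6, 7, 8}
(A ∪ B)' = U \ (A ∪ B) = {4, 9, 10, 11}
Verification via A' ∩ B': A' = {3, 4, 5, 7, 9, 10, 11}, B' = {1, 2, 4, 8, 9, 10, 11}
A' ∩ B' = {4, 9, 10, 11} ✓

{4, 9, 10, 11}


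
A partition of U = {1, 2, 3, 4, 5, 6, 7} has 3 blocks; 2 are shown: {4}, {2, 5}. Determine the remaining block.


U = {1, 2, 3, 4, 5, 6, 7}
Shown blocks: {4}, {2, 5}
A partition's blocks are pairwise disjoint and cover U, so the missing block = U \ (union of shown blocks).
Union of shown blocks: {2, 4, 5}
Missing block = U \ (union) = {1, 3, 6, 7}

{1, 3, 6, 7}


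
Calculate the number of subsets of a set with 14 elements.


The set has 14 elements.
The power set contains all possible subsets.
|P(A)| = 2^|A| = 2^14 = 16384

16384


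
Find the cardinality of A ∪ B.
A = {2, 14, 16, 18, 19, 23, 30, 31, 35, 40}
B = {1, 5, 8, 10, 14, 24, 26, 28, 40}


Set A = {2, 14, 16, 18, 19, 23, 30, 31, 35, 40}, |A| = 10
Set B = {1, 5, 8, 10, 14, 24, 26, 28, 40}, |B| = 9
A ∩ B = {14, 40}, |A ∩ B| = 2
|A ∪ B| = |A| + |B| - |A ∩ B| = 10 + 9 - 2 = 17

17


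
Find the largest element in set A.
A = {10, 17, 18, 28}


Set A = {10, 17, 18, 28}
Elements in ascending order: 10, 17, 18, 28
The largest element is 28.

28


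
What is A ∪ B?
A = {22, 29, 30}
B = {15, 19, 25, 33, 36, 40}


Set A = {22, 29, 30}
Set B = {15, 19, 25, 33, 36, 40}
A ∪ B includes all elements in either set.
Elements from A: {22, 29, 30}
Elements from B not already included: {15, 19, 25, 33, 36, 40}
A ∪ B = {15, 19, 22, 25, 29, 30, 33, 36, 40}

{15, 19, 22, 25, 29, 30, 33, 36, 40}


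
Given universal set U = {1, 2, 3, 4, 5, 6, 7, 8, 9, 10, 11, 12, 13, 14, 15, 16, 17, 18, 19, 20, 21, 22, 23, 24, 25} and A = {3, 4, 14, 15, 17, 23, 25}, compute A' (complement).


Universal set U = {1, 2, 3, 4, 5, 6, 7, 8, 9, 10, 11, 12, 13, 14, 15, 16, 17, 18, 19, 20, 21, 22, 23, 24, 25}
Set A = {3, 4, 14, 15, 17, 23, 25}
A' = U \ A = elements in U but not in A
Checking each element of U:
1 (not in A, include), 2 (not in A, include), 3 (in A, exclude), 4 (in A, exclude), 5 (not in A, include), 6 (not in A, include), 7 (not in A, include), 8 (not in A, include), 9 (not in A, include), 10 (not in A, include), 11 (not in A, include), 12 (not in A, include), 13 (not in A, include), 14 (in A, exclude), 15 (in A, exclude), 16 (not in A, include), 17 (in A, exclude), 18 (not in A, include), 19 (not in A, include), 20 (not in A, include), 21 (not in A, include), 22 (not in A, include), 23 (in A, exclude), 24 (not in A, include), 25 (in A, exclude)
A' = {1, 2, 5, 6, 7, 8, 9, 10, 11, 12, 13, 16, 18, 19, 20, 21, 22, 24}

{1, 2, 5, 6, 7, 8, 9, 10, 11, 12, 13, 16, 18, 19, 20, 21, 22, 24}


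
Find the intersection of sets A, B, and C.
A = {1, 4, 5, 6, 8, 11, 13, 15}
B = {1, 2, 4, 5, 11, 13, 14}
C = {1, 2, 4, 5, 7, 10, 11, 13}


Set A = {1, 4, 5, 6, 8, 11, 13, 15}
Set B = {1, 2, 4, 5, 11, 13, 14}
Set C = {1, 2, 4, 5, 7, 10, 11, 13}
First, A ∩ B = {1, 4, 5, 11, 13}
Then, (A ∩ B) ∩ C = {1, 4, 5, 11, 13}

{1, 4, 5, 11, 13}


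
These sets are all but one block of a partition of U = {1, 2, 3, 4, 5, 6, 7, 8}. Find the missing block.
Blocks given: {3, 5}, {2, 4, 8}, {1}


U = {1, 2, 3, 4, 5, 6, 7, 8}
Shown blocks: {3, 5}, {2, 4, 8}, {1}
A partition's blocks are pairwise disjoint and cover U, so the missing block = U \ (union of shown blocks).
Union of shown blocks: {1, 2, 3, 4, 5, 8}
Missing block = U \ (union) = {6, 7}

{6, 7}


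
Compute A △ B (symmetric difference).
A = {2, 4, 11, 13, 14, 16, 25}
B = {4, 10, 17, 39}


Set A = {2, 4, 11, 13, 14, 16, 25}
Set B = {4, 10, 17, 39}
A △ B = (A \ B) ∪ (B \ A)
Elements in A but not B: {2, 11, 13, 14, 16, 25}
Elements in B but not A: {10, 17, 39}
A △ B = {2, 10, 11, 13, 14, 16, 17, 25, 39}

{2, 10, 11, 13, 14, 16, 17, 25, 39}


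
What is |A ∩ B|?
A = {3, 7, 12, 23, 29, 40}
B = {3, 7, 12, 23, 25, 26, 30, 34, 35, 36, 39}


Set A = {3, 7, 12, 23, 29, 40}
Set B = {3, 7, 12, 23, 25, 26, 30, 34, 35, 36, 39}
A ∩ B = {3, 7, 12, 23}
|A ∩ B| = 4

4


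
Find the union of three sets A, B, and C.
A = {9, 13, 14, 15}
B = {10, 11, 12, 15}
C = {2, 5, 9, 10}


Set A = {9, 13, 14, 15}
Set B = {10, 11, 12, 15}
Set C = {2, 5, 9, 10}
First, A ∪ B = {9, 10, 11, 12, 13, 14, 15}
Then, (A ∪ B) ∪ C = {2, 5, 9, 10, 11, 12, 13, 14, 15}

{2, 5, 9, 10, 11, 12, 13, 14, 15}


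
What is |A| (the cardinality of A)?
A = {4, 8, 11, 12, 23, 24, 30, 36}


Set A = {4, 8, 11, 12, 23, 24, 30, 36}
Listing elements: 4, 8, 11, 12, 23, 24, 30, 36
Counting: 8 elements
|A| = 8

8


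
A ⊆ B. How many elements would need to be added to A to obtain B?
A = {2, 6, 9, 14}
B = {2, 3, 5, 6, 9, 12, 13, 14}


Set A = {2, 6, 9, 14}, |A| = 4
Set B = {2, 3, 5, 6, 9, 12, 13, 14}, |B| = 8
Since A ⊆ B: B \ A = {3, 5, 12, 13}
|B| - |A| = 8 - 4 = 4

4


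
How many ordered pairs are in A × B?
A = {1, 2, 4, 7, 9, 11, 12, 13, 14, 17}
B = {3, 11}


Set A = {1, 2, 4, 7, 9, 11, 12, 13, 14, 17} has 10 elements.
Set B = {3, 11} has 2 elements.
|A × B| = |A| × |B| = 10 × 2 = 20

20


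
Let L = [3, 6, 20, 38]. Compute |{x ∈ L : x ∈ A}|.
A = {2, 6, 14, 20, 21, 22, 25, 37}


Set A = {2, 6, 14, 20, 21, 22, 25, 37}
Candidates: [3, 6, 20, 38]
Check each candidate:
3 ∉ A, 6 ∈ A, 20 ∈ A, 38 ∉ A
Count of candidates in A: 2

2


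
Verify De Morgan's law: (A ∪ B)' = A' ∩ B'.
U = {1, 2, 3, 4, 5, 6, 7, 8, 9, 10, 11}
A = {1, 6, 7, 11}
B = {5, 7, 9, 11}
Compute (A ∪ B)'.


U = {1, 2, 3, 4, 5, 6, 7, 8, 9, 10, 11}
A = {1, 6, 7, 11}, B = {5, 7, 9, 11}
A ∪ B = {1, 5, 6, 7, 9, 11}
(A ∪ B)' = U \ (A ∪ B) = {2, 3, 4, 8, 10}
Verification via A' ∩ B': A' = {2, 3, 4, 5, 8, 9, 10}, B' = {1, 2, 3, 4, 6, 8, 10}
A' ∩ B' = {2, 3, 4, 8, 10} ✓

{2, 3, 4, 8, 10}


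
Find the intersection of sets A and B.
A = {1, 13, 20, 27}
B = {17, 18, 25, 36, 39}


Set A = {1, 13, 20, 27}
Set B = {17, 18, 25, 36, 39}
A ∩ B includes only elements in both sets.
Check each element of A against B:
1 ✗, 13 ✗, 20 ✗, 27 ✗
A ∩ B = {}

{}


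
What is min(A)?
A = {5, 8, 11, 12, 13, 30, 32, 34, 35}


Set A = {5, 8, 11, 12, 13, 30, 32, 34, 35}
Elements in ascending order: 5, 8, 11, 12, 13, 30, 32, 34, 35
The smallest element is 5.

5


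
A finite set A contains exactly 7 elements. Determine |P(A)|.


The set has 7 elements.
The power set contains all possible subsets.
|P(A)| = 2^|A| = 2^7 = 128

128


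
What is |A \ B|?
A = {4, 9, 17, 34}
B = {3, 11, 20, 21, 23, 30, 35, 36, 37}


Set A = {4, 9, 17, 34}
Set B = {3, 11, 20, 21, 23, 30, 35, 36, 37}
A \ B = {4, 9, 17, 34}
|A \ B| = 4

4


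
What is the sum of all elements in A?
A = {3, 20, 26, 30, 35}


Set A = {3, 20, 26, 30, 35}
Sum = 3 + 20 + 26 + 30 + 35 = 114

114


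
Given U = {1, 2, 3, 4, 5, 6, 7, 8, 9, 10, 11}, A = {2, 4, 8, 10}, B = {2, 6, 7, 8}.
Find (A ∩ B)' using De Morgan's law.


U = {1, 2, 3, 4, 5, 6, 7, 8, 9, 10, 11}
A = {2, 4, 8, 10}, B = {2, 6, 7, 8}
A ∩ B = {2, 8}
(A ∩ B)' = U \ (A ∩ B) = {1, 3, 4, 5, 6, 7, 9, 10, 11}
Verification via A' ∪ B': A' = {1, 3, 5, 6, 7, 9, 11}, B' = {1, 3, 4, 5, 9, 10, 11}
A' ∪ B' = {1, 3, 4, 5, 6, 7, 9, 10, 11} ✓

{1, 3, 4, 5, 6, 7, 9, 10, 11}


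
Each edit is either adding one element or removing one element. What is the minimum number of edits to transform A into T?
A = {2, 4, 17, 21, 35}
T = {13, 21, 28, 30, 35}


Set A = {2, 4, 17, 21, 35}
Set T = {13, 21, 28, 30, 35}
Elements to remove from A (in A, not in T): {2, 4, 17} → 3 removals
Elements to add to A (in T, not in A): {13, 28, 30} → 3 additions
Total edits = 3 + 3 = 6

6


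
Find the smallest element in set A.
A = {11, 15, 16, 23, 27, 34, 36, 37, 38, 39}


Set A = {11, 15, 16, 23, 27, 34, 36, 37, 38, 39}
Elements in ascending order: 11, 15, 16, 23, 27, 34, 36, 37, 38, 39
The smallest element is 11.

11


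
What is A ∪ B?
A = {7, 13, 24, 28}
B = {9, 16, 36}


Set A = {7, 13, 24, 28}
Set B = {9, 16, 36}
A ∪ B includes all elements in either set.
Elements from A: {7, 13, 24, 28}
Elements from B not already included: {9, 16, 36}
A ∪ B = {7, 9, 13, 16, 24, 28, 36}

{7, 9, 13, 16, 24, 28, 36}


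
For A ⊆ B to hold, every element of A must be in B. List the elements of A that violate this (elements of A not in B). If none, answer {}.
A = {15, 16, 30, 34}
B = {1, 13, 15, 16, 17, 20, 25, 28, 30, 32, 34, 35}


Set A = {15, 16, 30, 34}
Set B = {1, 13, 15, 16, 17, 20, 25, 28, 30, 32, 34, 35}
Check each element of A against B:
15 ∈ B, 16 ∈ B, 30 ∈ B, 34 ∈ B
Elements of A not in B: {}

{}


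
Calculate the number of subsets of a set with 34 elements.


The set has 34 elements.
The power set contains all possible subsets.
|P(A)| = 2^|A| = 2^34 = 17179869184

17179869184


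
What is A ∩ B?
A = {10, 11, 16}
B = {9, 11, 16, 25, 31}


Set A = {10, 11, 16}
Set B = {9, 11, 16, 25, 31}
A ∩ B includes only elements in both sets.
Check each element of A against B:
10 ✗, 11 ✓, 16 ✓
A ∩ B = {11, 16}

{11, 16}


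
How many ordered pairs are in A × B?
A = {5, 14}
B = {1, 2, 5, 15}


Set A = {5, 14} has 2 elements.
Set B = {1, 2, 5, 15} has 4 elements.
|A × B| = |A| × |B| = 2 × 4 = 8

8


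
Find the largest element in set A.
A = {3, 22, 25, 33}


Set A = {3, 22, 25, 33}
Elements in ascending order: 3, 22, 25, 33
The largest element is 33.

33


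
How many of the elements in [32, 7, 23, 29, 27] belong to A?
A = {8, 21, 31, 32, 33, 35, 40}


Set A = {8, 21, 31, 32, 33, 35, 40}
Candidates: [32, 7, 23, 29, 27]
Check each candidate:
32 ∈ A, 7 ∉ A, 23 ∉ A, 29 ∉ A, 27 ∉ A
Count of candidates in A: 1

1


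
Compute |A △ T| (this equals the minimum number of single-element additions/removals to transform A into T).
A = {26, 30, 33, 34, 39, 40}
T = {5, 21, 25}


Set A = {26, 30, 33, 34, 39, 40}
Set T = {5, 21, 25}
Elements to remove from A (in A, not in T): {26, 30, 33, 34, 39, 40} → 6 removals
Elements to add to A (in T, not in A): {5, 21, 25} → 3 additions
Total edits = 6 + 3 = 9

9


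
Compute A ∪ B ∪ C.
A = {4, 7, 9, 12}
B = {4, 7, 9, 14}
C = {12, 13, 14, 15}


Set A = {4, 7, 9, 12}
Set B = {4, 7, 9, 14}
Set C = {12, 13, 14, 15}
First, A ∪ B = {4, 7, 9, 12, 14}
Then, (A ∪ B) ∪ C = {4, 7, 9, 12, 13, 14, 15}

{4, 7, 9, 12, 13, 14, 15}


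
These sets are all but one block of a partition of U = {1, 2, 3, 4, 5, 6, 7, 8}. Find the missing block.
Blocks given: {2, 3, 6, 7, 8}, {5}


U = {1, 2, 3, 4, 5, 6, 7, 8}
Shown blocks: {2, 3, 6, 7, 8}, {5}
A partition's blocks are pairwise disjoint and cover U, so the missing block = U \ (union of shown blocks).
Union of shown blocks: {2, 3, 5, 6, 7, 8}
Missing block = U \ (union) = {1, 4}

{1, 4}


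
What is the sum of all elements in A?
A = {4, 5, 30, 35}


Set A = {4, 5, 30, 35}
Sum = 4 + 5 + 30 + 35 = 74

74


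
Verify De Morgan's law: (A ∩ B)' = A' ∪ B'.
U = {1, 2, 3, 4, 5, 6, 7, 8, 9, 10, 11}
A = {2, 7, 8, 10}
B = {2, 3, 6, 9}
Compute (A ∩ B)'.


U = {1, 2, 3, 4, 5, 6, 7, 8, 9, 10, 11}
A = {2, 7, 8, 10}, B = {2, 3, 6, 9}
A ∩ B = {2}
(A ∩ B)' = U \ (A ∩ B) = {1, 3, 4, 5, 6, 7, 8, 9, 10, 11}
Verification via A' ∪ B': A' = {1, 3, 4, 5, 6, 9, 11}, B' = {1, 4, 5, 7, 8, 10, 11}
A' ∪ B' = {1, 3, 4, 5, 6, 7, 8, 9, 10, 11} ✓

{1, 3, 4, 5, 6, 7, 8, 9, 10, 11}


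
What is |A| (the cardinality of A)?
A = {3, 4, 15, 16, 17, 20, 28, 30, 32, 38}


Set A = {3, 4, 15, 16, 17, 20, 28, 30, 32, 38}
Listing elements: 3, 4, 15, 16, 17, 20, 28, 30, 32, 38
Counting: 10 elements
|A| = 10

10


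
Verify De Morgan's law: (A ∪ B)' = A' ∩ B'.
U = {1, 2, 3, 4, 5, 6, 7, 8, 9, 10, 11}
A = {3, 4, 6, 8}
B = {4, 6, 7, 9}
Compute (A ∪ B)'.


U = {1, 2, 3, 4, 5, 6, 7, 8, 9, 10, 11}
A = {3, 4, 6, 8}, B = {4, 6, 7, 9}
A ∪ B = {3, 4, 6, 7, 8, 9}
(A ∪ B)' = U \ (A ∪ B) = {1, 2, 5, 10, 11}
Verification via A' ∩ B': A' = {1, 2, 5, 7, 9, 10, 11}, B' = {1, 2, 3, 5, 8, 10, 11}
A' ∩ B' = {1, 2, 5, 10, 11} ✓

{1, 2, 5, 10, 11}


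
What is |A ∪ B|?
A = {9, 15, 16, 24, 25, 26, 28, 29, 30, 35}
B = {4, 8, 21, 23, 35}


Set A = {9, 15, 16, 24, 25, 26, 28, 29, 30, 35}, |A| = 10
Set B = {4, 8, 21, 23, 35}, |B| = 5
A ∩ B = {35}, |A ∩ B| = 1
|A ∪ B| = |A| + |B| - |A ∩ B| = 10 + 5 - 1 = 14

14


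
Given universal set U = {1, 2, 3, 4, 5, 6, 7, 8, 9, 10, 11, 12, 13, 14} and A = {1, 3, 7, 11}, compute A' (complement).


Universal set U = {1, 2, 3, 4, 5, 6, 7, 8, 9, 10, 11, 12, 13, 14}
Set A = {1, 3, 7, 11}
A' = U \ A = elements in U but not in A
Checking each element of U:
1 (in A, exclude), 2 (not in A, include), 3 (in A, exclude), 4 (not in A, include), 5 (not in A, include), 6 (not in A, include), 7 (in A, exclude), 8 (not in A, include), 9 (not in A, include), 10 (not in A, include), 11 (in A, exclude), 12 (not in A, include), 13 (not in A, include), 14 (not in A, include)
A' = {2, 4, 5, 6, 8, 9, 10, 12, 13, 14}

{2, 4, 5, 6, 8, 9, 10, 12, 13, 14}


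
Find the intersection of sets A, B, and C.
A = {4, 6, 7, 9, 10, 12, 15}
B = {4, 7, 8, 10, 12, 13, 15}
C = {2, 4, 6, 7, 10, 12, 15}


Set A = {4, 6, 7, 9, 10, 12, 15}
Set B = {4, 7, 8, 10, 12, 13, 15}
Set C = {2, 4, 6, 7, 10, 12, 15}
First, A ∩ B = {4, 7, 10, 12, 15}
Then, (A ∩ B) ∩ C = {4, 7, 10, 12, 15}

{4, 7, 10, 12, 15}


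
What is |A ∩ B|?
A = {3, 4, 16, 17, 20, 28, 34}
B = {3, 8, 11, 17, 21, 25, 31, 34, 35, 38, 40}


Set A = {3, 4, 16, 17, 20, 28, 34}
Set B = {3, 8, 11, 17, 21, 25, 31, 34, 35, 38, 40}
A ∩ B = {3, 17, 34}
|A ∩ B| = 3

3


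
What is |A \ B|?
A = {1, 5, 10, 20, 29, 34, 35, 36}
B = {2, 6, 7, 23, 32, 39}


Set A = {1, 5, 10, 20, 29, 34, 35, 36}
Set B = {2, 6, 7, 23, 32, 39}
A \ B = {1, 5, 10, 20, 29, 34, 35, 36}
|A \ B| = 8

8


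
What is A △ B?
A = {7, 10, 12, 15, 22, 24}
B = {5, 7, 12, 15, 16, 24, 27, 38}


Set A = {7, 10, 12, 15, 22, 24}
Set B = {5, 7, 12, 15, 16, 24, 27, 38}
A △ B = (A \ B) ∪ (B \ A)
Elements in A but not B: {10, 22}
Elements in B but not A: {5, 16, 27, 38}
A △ B = {5, 10, 16, 22, 27, 38}

{5, 10, 16, 22, 27, 38}


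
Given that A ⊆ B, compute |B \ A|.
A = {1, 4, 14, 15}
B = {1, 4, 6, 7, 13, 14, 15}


Set A = {1, 4, 14, 15}, |A| = 4
Set B = {1, 4, 6, 7, 13, 14, 15}, |B| = 7
Since A ⊆ B: B \ A = {6, 7, 13}
|B| - |A| = 7 - 4 = 3

3


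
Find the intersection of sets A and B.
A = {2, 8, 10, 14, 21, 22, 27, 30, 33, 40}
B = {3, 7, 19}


Set A = {2, 8, 10, 14, 21, 22, 27, 30, 33, 40}
Set B = {3, 7, 19}
A ∩ B includes only elements in both sets.
Check each element of A against B:
2 ✗, 8 ✗, 10 ✗, 14 ✗, 21 ✗, 22 ✗, 27 ✗, 30 ✗, 33 ✗, 40 ✗
A ∩ B = {}

{}


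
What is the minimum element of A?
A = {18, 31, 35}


Set A = {18, 31, 35}
Elements in ascending order: 18, 31, 35
The smallest element is 18.

18


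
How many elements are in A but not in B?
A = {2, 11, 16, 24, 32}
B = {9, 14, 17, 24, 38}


Set A = {2, 11, 16, 24, 32}
Set B = {9, 14, 17, 24, 38}
A \ B = {2, 11, 16, 32}
|A \ B| = 4

4


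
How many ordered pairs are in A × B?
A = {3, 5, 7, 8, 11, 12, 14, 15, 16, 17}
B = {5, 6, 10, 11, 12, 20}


Set A = {3, 5, 7, 8, 11, 12, 14, 15, 16, 17} has 10 elements.
Set B = {5, 6, 10, 11, 12, 20} has 6 elements.
|A × B| = |A| × |B| = 10 × 6 = 60

60


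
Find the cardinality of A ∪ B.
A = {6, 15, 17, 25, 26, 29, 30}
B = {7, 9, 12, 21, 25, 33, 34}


Set A = {6, 15, 17, 25, 26, 29, 30}, |A| = 7
Set B = {7, 9, 12, 21, 25, 33, 34}, |B| = 7
A ∩ B = {25}, |A ∩ B| = 1
|A ∪ B| = |A| + |B| - |A ∩ B| = 7 + 7 - 1 = 13

13


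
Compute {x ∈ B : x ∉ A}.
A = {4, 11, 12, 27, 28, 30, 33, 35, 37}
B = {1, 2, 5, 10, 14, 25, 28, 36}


Set A = {4, 11, 12, 27, 28, 30, 33, 35, 37}
Set B = {1, 2, 5, 10, 14, 25, 28, 36}
Check each element of B against A:
1 ∉ A (include), 2 ∉ A (include), 5 ∉ A (include), 10 ∉ A (include), 14 ∉ A (include), 25 ∉ A (include), 28 ∈ A, 36 ∉ A (include)
Elements of B not in A: {1, 2, 5, 10, 14, 25, 36}

{1, 2, 5, 10, 14, 25, 36}


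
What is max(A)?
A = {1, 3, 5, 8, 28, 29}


Set A = {1, 3, 5, 8, 28, 29}
Elements in ascending order: 1, 3, 5, 8, 28, 29
The largest element is 29.

29


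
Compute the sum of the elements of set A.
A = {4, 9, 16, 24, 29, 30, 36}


Set A = {4, 9, 16, 24, 29, 30, 36}
Sum = 4 + 9 + 16 + 24 + 29 + 30 + 36 = 148

148


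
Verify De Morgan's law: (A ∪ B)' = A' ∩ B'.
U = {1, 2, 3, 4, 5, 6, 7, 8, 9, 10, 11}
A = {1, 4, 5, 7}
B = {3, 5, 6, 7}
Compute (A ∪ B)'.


U = {1, 2, 3, 4, 5, 6, 7, 8, 9, 10, 11}
A = {1, 4, 5, 7}, B = {3, 5, 6, 7}
A ∪ B = {1, 3, 4, 5, 6, 7}
(A ∪ B)' = U \ (A ∪ B) = {2, 8, 9, 10, 11}
Verification via A' ∩ B': A' = {2, 3, 6, 8, 9, 10, 11}, B' = {1, 2, 4, 8, 9, 10, 11}
A' ∩ B' = {2, 8, 9, 10, 11} ✓

{2, 8, 9, 10, 11}


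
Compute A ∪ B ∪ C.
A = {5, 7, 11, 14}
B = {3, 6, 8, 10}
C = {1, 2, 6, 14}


Set A = {5, 7, 11, 14}
Set B = {3, 6, 8, 10}
Set C = {1, 2, 6, 14}
First, A ∪ B = {3, 5, 6, 7, 8, 10, 11, 14}
Then, (A ∪ B) ∪ C = {1, 2, 3, 5, 6, 7, 8, 10, 11, 14}

{1, 2, 3, 5, 6, 7, 8, 10, 11, 14}


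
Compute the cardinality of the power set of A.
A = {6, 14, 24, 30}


Set A = {6, 14, 24, 30}
|A| = 4
The power set P(A) contains all subsets of A.
|P(A)| = 2^|A| = 2^4 = 16

16


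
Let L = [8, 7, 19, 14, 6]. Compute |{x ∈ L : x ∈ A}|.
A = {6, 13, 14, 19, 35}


Set A = {6, 13, 14, 19, 35}
Candidates: [8, 7, 19, 14, 6]
Check each candidate:
8 ∉ A, 7 ∉ A, 19 ∈ A, 14 ∈ A, 6 ∈ A
Count of candidates in A: 3

3


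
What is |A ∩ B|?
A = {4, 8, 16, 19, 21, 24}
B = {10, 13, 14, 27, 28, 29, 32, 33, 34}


Set A = {4, 8, 16, 19, 21, 24}
Set B = {10, 13, 14, 27, 28, 29, 32, 33, 34}
A ∩ B = {}
|A ∩ B| = 0

0


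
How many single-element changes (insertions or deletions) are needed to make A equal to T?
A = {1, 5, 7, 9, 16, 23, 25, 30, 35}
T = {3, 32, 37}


Set A = {1, 5, 7, 9, 16, 23, 25, 30, 35}
Set T = {3, 32, 37}
Elements to remove from A (in A, not in T): {1, 5, 7, 9, 16, 23, 25, 30, 35} → 9 removals
Elements to add to A (in T, not in A): {3, 32, 37} → 3 additions
Total edits = 9 + 3 = 12

12


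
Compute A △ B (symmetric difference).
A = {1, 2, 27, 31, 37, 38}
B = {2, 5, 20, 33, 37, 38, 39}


Set A = {1, 2, 27, 31, 37, 38}
Set B = {2, 5, 20, 33, 37, 38, 39}
A △ B = (A \ B) ∪ (B \ A)
Elements in A but not B: {1, 27, 31}
Elements in B but not A: {5, 20, 33, 39}
A △ B = {1, 5, 20, 27, 31, 33, 39}

{1, 5, 20, 27, 31, 33, 39}


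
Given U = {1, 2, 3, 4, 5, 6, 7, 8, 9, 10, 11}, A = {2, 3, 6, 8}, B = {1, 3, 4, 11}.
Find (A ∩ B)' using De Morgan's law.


U = {1, 2, 3, 4, 5, 6, 7, 8, 9, 10, 11}
A = {2, 3, 6, 8}, B = {1, 3, 4, 11}
A ∩ B = {3}
(A ∩ B)' = U \ (A ∩ B) = {1, 2, 4, 5, 6, 7, 8, 9, 10, 11}
Verification via A' ∪ B': A' = {1, 4, 5, 7, 9, 10, 11}, B' = {2, 5, 6, 7, 8, 9, 10}
A' ∪ B' = {1, 2, 4, 5, 6, 7, 8, 9, 10, 11} ✓

{1, 2, 4, 5, 6, 7, 8, 9, 10, 11}


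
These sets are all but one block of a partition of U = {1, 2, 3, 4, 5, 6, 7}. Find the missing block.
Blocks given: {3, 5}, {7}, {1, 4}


U = {1, 2, 3, 4, 5, 6, 7}
Shown blocks: {3, 5}, {7}, {1, 4}
A partition's blocks are pairwise disjoint and cover U, so the missing block = U \ (union of shown blocks).
Union of shown blocks: {1, 3, 4, 5, 7}
Missing block = U \ (union) = {2, 6}

{2, 6}


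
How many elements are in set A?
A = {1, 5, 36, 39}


Set A = {1, 5, 36, 39}
Listing elements: 1, 5, 36, 39
Counting: 4 elements
|A| = 4

4


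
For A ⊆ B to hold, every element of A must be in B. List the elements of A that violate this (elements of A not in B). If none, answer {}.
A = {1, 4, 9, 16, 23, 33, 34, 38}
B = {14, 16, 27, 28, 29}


Set A = {1, 4, 9, 16, 23, 33, 34, 38}
Set B = {14, 16, 27, 28, 29}
Check each element of A against B:
1 ∉ B (include), 4 ∉ B (include), 9 ∉ B (include), 16 ∈ B, 23 ∉ B (include), 33 ∉ B (include), 34 ∉ B (include), 38 ∉ B (include)
Elements of A not in B: {1, 4, 9, 23, 33, 34, 38}

{1, 4, 9, 23, 33, 34, 38}


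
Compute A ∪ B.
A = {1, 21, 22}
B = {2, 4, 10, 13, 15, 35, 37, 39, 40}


Set A = {1, 21, 22}
Set B = {2, 4, 10, 13, 15, 35, 37, 39, 40}
A ∪ B includes all elements in either set.
Elements from A: {1, 21, 22}
Elements from B not already included: {2, 4, 10, 13, 15, 35, 37, 39, 40}
A ∪ B = {1, 2, 4, 10, 13, 15, 21, 22, 35, 37, 39, 40}

{1, 2, 4, 10, 13, 15, 21, 22, 35, 37, 39, 40}


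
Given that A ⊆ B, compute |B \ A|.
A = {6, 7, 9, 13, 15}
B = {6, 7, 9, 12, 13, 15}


Set A = {6, 7, 9, 13, 15}, |A| = 5
Set B = {6, 7, 9, 12, 13, 15}, |B| = 6
Since A ⊆ B: B \ A = {12}
|B| - |A| = 6 - 5 = 1

1


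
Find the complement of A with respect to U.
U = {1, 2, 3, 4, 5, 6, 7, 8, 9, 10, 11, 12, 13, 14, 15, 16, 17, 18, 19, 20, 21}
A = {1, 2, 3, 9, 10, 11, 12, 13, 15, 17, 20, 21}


Universal set U = {1, 2, 3, 4, 5, 6, 7, 8, 9, 10, 11, 12, 13, 14, 15, 16, 17, 18, 19, 20, 21}
Set A = {1, 2, 3, 9, 10, 11, 12, 13, 15, 17, 20, 21}
A' = U \ A = elements in U but not in A
Checking each element of U:
1 (in A, exclude), 2 (in A, exclude), 3 (in A, exclude), 4 (not in A, include), 5 (not in A, include), 6 (not in A, include), 7 (not in A, include), 8 (not in A, include), 9 (in A, exclude), 10 (in A, exclude), 11 (in A, exclude), 12 (in A, exclude), 13 (in A, exclude), 14 (not in A, include), 15 (in A, exclude), 16 (not in A, include), 17 (in A, exclude), 18 (not in A, include), 19 (not in A, include), 20 (in A, exclude), 21 (in A, exclude)
A' = {4, 5, 6, 7, 8, 14, 16, 18, 19}

{4, 5, 6, 7, 8, 14, 16, 18, 19}


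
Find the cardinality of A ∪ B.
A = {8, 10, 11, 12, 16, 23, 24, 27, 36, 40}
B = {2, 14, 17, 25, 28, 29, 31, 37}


Set A = {8, 10, 11, 12, 16, 23, 24, 27, 36, 40}, |A| = 10
Set B = {2, 14, 17, 25, 28, 29, 31, 37}, |B| = 8
A ∩ B = {}, |A ∩ B| = 0
|A ∪ B| = |A| + |B| - |A ∩ B| = 10 + 8 - 0 = 18

18


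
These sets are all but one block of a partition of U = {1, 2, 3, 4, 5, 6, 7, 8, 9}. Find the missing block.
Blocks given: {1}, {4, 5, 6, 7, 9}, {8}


U = {1, 2, 3, 4, 5, 6, 7, 8, 9}
Shown blocks: {1}, {4, 5, 6, 7, 9}, {8}
A partition's blocks are pairwise disjoint and cover U, so the missing block = U \ (union of shown blocks).
Union of shown blocks: {1, 4, 5, 6, 7, 8, 9}
Missing block = U \ (union) = {2, 3}

{2, 3}


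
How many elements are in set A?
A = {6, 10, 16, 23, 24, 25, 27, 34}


Set A = {6, 10, 16, 23, 24, 25, 27, 34}
Listing elements: 6, 10, 16, 23, 24, 25, 27, 34
Counting: 8 elements
|A| = 8

8


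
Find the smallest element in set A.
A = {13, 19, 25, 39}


Set A = {13, 19, 25, 39}
Elements in ascending order: 13, 19, 25, 39
The smallest element is 13.

13


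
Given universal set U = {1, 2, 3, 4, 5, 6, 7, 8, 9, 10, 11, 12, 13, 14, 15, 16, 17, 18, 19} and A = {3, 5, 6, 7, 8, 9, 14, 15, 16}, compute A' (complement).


Universal set U = {1, 2, 3, 4, 5, 6, 7, 8, 9, 10, 11, 12, 13, 14, 15, 16, 17, 18, 19}
Set A = {3, 5, 6, 7, 8, 9, 14, 15, 16}
A' = U \ A = elements in U but not in A
Checking each element of U:
1 (not in A, include), 2 (not in A, include), 3 (in A, exclude), 4 (not in A, include), 5 (in A, exclude), 6 (in A, exclude), 7 (in A, exclude), 8 (in A, exclude), 9 (in A, exclude), 10 (not in A, include), 11 (not in A, include), 12 (not in A, include), 13 (not in A, include), 14 (in A, exclude), 15 (in A, exclude), 16 (in A, exclude), 17 (not in A, include), 18 (not in A, include), 19 (not in A, include)
A' = {1, 2, 4, 10, 11, 12, 13, 17, 18, 19}

{1, 2, 4, 10, 11, 12, 13, 17, 18, 19}


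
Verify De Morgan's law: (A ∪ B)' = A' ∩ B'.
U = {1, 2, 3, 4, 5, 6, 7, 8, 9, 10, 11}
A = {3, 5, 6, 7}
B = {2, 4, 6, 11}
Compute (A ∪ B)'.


U = {1, 2, 3, 4, 5, 6, 7, 8, 9, 10, 11}
A = {3, 5, 6, 7}, B = {2, 4, 6, 11}
A ∪ B = {2, 3, 4, 5, 6, 7, 11}
(A ∪ B)' = U \ (A ∪ B) = {1, 8, 9, 10}
Verification via A' ∩ B': A' = {1, 2, 4, 8, 9, 10, 11}, B' = {1, 3, 5, 7, 8, 9, 10}
A' ∩ B' = {1, 8, 9, 10} ✓

{1, 8, 9, 10}


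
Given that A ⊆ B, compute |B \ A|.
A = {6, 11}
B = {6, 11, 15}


Set A = {6, 11}, |A| = 2
Set B = {6, 11, 15}, |B| = 3
Since A ⊆ B: B \ A = {15}
|B| - |A| = 3 - 2 = 1

1


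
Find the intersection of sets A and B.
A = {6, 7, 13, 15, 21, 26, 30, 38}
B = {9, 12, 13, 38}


Set A = {6, 7, 13, 15, 21, 26, 30, 38}
Set B = {9, 12, 13, 38}
A ∩ B includes only elements in both sets.
Check each element of A against B:
6 ✗, 7 ✗, 13 ✓, 15 ✗, 21 ✗, 26 ✗, 30 ✗, 38 ✓
A ∩ B = {13, 38}

{13, 38}
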